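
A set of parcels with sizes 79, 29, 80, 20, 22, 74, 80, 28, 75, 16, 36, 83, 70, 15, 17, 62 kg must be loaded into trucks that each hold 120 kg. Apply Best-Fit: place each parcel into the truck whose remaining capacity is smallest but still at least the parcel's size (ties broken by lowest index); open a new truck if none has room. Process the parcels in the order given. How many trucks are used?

8 trucks

79 kg → truck 1 (remaining 41 kg)
29 kg → truck 1 (remaining 12 kg)
80 kg → truck 2 (remaining 40 kg)
20 kg → truck 2 (remaining 20 kg)
22 kg → truck 3 (remaining 98 kg)
74 kg → truck 3 (remaining 24 kg)
80 kg → truck 4 (remaining 40 kg)
28 kg → truck 4 (remaining 12 kg)
75 kg → truck 5 (remaining 45 kg)
16 kg → truck 2 (remaining 4 kg)
36 kg → truck 5 (remaining 9 kg)
83 kg → truck 6 (remaining 37 kg)
70 kg → truck 7 (remaining 50 kg)
15 kg → truck 3 (remaining 9 kg)
17 kg → truck 6 (remaining 20 kg)
62 kg → truck 8 (remaining 58 kg)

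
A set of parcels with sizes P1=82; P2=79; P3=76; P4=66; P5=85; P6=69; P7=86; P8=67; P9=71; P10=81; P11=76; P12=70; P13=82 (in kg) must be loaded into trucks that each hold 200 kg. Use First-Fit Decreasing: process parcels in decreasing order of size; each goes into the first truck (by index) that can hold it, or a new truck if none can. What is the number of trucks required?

Sorted descending: 86, 85, 82, 82, 81, 79, 76, 76, 71, 70, 69, 67, 66.
86 kg → truck 1 (remaining 114 kg)
85 kg → truck 1 (remaining 29 kg)
82 kg → truck 2 (remaining 118 kg)
82 kg → truck 2 (remaining 36 kg)
81 kg → truck 3 (remaining 119 kg)
79 kg → truck 3 (remaining 40 kg)
76 kg → truck 4 (remaining 124 kg)
76 kg → truck 4 (remaining 48 kg)
71 kg → truck 5 (remaining 129 kg)
70 kg → truck 5 (remaining 59 kg)
69 kg → truck 6 (remaining 131 kg)
67 kg → truck 6 (remaining 64 kg)
66 kg → truck 7 (remaining 134 kg)
Final trucks: [86,85] [82,82] [81,79] [76,76] [71,70] [69,67] [66].

7 trucks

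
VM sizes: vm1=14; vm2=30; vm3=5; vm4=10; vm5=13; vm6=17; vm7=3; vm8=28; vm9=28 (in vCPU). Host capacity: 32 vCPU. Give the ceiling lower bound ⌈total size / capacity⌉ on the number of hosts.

5

Total size = 14 + 30 + 5 + 10 + 13 + 17 + 3 + 28 + 28 = 148 vCPU.
⌈148 / 32⌉ = 5.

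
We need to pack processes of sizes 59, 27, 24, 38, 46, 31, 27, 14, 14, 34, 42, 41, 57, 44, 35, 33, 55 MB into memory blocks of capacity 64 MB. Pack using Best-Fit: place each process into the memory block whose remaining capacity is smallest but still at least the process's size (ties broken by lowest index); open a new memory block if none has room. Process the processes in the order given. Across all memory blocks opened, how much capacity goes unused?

211

Put 59 MB in memory block 1; 5 MB remain.
Put 27 MB in memory block 2; 37 MB remain.
Put 24 MB in memory block 2; 13 MB remain.
Put 38 MB in memory block 3; 26 MB remain.
Put 46 MB in memory block 4; 18 MB remain.
Put 31 MB in memory block 5; 33 MB remain.
Put 27 MB in memory block 5; 6 MB remain.
Put 14 MB in memory block 4; 4 MB remain.
Put 14 MB in memory block 3; 12 MB remain.
Put 34 MB in memory block 6; 30 MB remain.
Put 42 MB in memory block 7; 22 MB remain.
Put 41 MB in memory block 8; 23 MB remain.
Put 57 MB in memory block 9; 7 MB remain.
Put 44 MB in memory block 10; 20 MB remain.
Put 35 MB in memory block 11; 29 MB remain.
Put 33 MB in memory block 12; 31 MB remain.
Put 55 MB in memory block 13; 9 MB remain.
13 memory blocks × 64 MB = 832 MB; used 621 MB; unused 211 MB.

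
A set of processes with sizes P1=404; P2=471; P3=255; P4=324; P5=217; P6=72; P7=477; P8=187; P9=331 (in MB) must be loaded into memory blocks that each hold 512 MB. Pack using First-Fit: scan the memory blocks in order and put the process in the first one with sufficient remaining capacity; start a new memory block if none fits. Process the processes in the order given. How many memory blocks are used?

memory block 1: place P1 (404 MB), 108 MB left
memory block 2: place P2 (471 MB), 41 MB left
memory block 3: place P3 (255 MB), 257 MB left
memory block 4: place P4 (324 MB), 188 MB left
memory block 3: place P5 (217 MB), 40 MB left
memory block 1: place P6 (72 MB), 36 MB left
memory block 5: place P7 (477 MB), 35 MB left
memory block 4: place P8 (187 MB), 1 MB left
memory block 6: place P9 (331 MB), 181 MB left
Final memory blocks: [404,72] [471] [255,217] [324,187] [477] [331].

6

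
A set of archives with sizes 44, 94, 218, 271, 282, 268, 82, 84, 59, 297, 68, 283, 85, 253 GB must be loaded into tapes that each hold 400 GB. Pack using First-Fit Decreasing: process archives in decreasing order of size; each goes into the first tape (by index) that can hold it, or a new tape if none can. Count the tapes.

Sorted descending: 297, 283, 282, 271, 268, 253, 218, 94, 85, 84, 82, 68, 59, 44.
297 GB → tape 1 (remaining 103 GB)
283 GB → tape 2 (remaining 117 GB)
282 GB → tape 3 (remaining 118 GB)
271 GB → tape 4 (remaining 129 GB)
268 GB → tape 5 (remaining 132 GB)
253 GB → tape 6 (remaining 147 GB)
218 GB → tape 7 (remaining 182 GB)
94 GB → tape 1 (remaining 9 GB)
85 GB → tape 2 (remaining 32 GB)
84 GB → tape 3 (remaining 34 GB)
82 GB → tape 4 (remaining 47 GB)
68 GB → tape 5 (remaining 64 GB)
59 GB → tape 5 (remaining 5 GB)
44 GB → tape 4 (remaining 3 GB)

7 tapes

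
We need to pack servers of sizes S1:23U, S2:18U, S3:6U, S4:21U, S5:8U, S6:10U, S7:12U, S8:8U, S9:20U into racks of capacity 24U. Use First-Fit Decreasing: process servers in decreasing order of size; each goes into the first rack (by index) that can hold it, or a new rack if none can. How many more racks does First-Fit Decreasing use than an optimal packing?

0

First-Fit Decreasing: [23] [21] [20] [18,6] [12,10] [8,8] → 6 racks.
Total size 126U; any packing needs at least ⌈126/24⌉ = 6 racks.
So 6 is already optimal.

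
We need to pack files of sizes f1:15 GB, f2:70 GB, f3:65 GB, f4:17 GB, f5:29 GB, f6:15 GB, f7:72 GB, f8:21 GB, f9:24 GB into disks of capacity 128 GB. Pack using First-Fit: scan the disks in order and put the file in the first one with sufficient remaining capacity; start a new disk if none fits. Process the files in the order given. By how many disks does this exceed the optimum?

First-Fit: [15,70,17,15] [65,29,21] [72,24] → 3 disks.
Total size 328 GB; any packing needs at least ⌈328/128⌉ = 3 disks.
So 3 is already optimal.

0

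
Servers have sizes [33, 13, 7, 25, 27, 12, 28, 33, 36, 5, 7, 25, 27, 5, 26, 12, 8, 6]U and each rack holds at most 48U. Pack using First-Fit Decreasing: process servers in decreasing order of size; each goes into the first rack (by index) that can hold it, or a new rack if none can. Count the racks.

9

Sorted descending: 36, 33, 33, 28, 27, 27, 26, 25, 25, 13, 12, 12, 8, 7, 7, 6, 5, 5.
rack 1: place 36U, 12U left
rack 2: place 33U, 15U left
rack 3: place 33U, 15U left
rack 4: place 28U, 20U left
rack 5: place 27U, 21U left
rack 6: place 27U, 21U left
rack 7: place 26U, 22U left
rack 8: place 25U, 23U left
rack 9: place 25U, 23U left
rack 2: place 13U, 2U left
rack 1: place 12U, 0U left
rack 3: place 12U, 3U left
rack 4: place 8U, 12U left
rack 4: place 7U, 5U left
rack 5: place 7U, 14U left
rack 5: place 6U, 8U left
rack 4: place 5U, 0U left
rack 5: place 5U, 3U left
Final racks: [36,12] [33,13] [33,12] [28,8,7,5] [27,7,6,5] [27] [26] [25] [25].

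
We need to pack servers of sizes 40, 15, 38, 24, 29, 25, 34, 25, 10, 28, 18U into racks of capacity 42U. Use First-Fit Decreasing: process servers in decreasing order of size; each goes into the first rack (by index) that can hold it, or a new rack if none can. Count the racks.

Sorted descending: 40, 38, 34, 29, 28, 25, 25, 24, 18, 15, 10.
40U → rack 1 (remaining 2U)
38U → rack 2 (remaining 4U)
34U → rack 3 (remaining 8U)
29U → rack 4 (remaining 13U)
28U → rack 5 (remaining 14U)
25U → rack 6 (remaining 17U)
25U → rack 7 (remaining 17U)
24U → rack 8 (remaining 18U)
18U → rack 8 (remaining 0U)
15U → rack 6 (remaining 2U)
10U → rack 4 (remaining 3U)
Final racks: [40] [38] [34] [29,10] [28] [25,15] [25] [24,18].

8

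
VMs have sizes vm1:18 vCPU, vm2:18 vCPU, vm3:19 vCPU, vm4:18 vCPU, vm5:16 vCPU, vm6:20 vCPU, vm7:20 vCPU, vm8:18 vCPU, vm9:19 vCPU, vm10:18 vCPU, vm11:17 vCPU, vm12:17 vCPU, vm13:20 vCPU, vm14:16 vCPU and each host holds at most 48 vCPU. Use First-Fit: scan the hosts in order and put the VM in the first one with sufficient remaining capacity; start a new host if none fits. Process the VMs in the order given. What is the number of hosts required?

vm1 (18 vCPU) → host 1 (remaining 30 vCPU)
vm2 (18 vCPU) → host 1 (remaining 12 vCPU)
vm3 (19 vCPU) → host 2 (remaining 29 vCPU)
vm4 (18 vCPU) → host 2 (remaining 11 vCPU)
vm5 (16 vCPU) → host 3 (remaining 32 vCPU)
vm6 (20 vCPU) → host 3 (remaining 12 vCPU)
vm7 (20 vCPU) → host 4 (remaining 28 vCPU)
vm8 (18 vCPU) → host 4 (remaining 10 vCPU)
vm9 (19 vCPU) → host 5 (remaining 29 vCPU)
vm10 (18 vCPU) → host 5 (remaining 11 vCPU)
vm11 (17 vCPU) → host 6 (remaining 31 vCPU)
vm12 (17 vCPU) → host 6 (remaining 14 vCPU)
vm13 (20 vCPU) → host 7 (remaining 28 vCPU)
vm14 (16 vCPU) → host 7 (remaining 12 vCPU)
Final hosts: [18,18] [19,18] [16,20] [20,18] [19,18] [17,17] [20,16].

7 hosts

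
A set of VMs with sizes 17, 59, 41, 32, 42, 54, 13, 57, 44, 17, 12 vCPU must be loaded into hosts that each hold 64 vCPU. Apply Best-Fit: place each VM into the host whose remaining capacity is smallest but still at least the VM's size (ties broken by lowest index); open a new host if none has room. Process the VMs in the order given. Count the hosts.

Put 17 vCPU in host 1; 47 vCPU remain.
Put 59 vCPU in host 2; 5 vCPU remain.
Put 41 vCPU in host 1; 6 vCPU remain.
Put 32 vCPU in host 3; 32 vCPU remain.
Put 42 vCPU in host 4; 22 vCPU remain.
Put 54 vCPU in host 5; 10 vCPU remain.
Put 13 vCPU in host 4; 9 vCPU remain.
Put 57 vCPU in host 6; 7 vCPU remain.
Put 44 vCPU in host 7; 20 vCPU remain.
Put 17 vCPU in host 7; 3 vCPU remain.
Put 12 vCPU in host 3; 20 vCPU remain.

7 hosts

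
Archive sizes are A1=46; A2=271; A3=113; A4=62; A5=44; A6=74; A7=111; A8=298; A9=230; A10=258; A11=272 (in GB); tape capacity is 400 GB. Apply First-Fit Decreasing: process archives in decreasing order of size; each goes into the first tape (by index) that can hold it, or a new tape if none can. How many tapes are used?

5 tapes

Sorted descending: 298, 272, 271, 258, 230, 113, 111, 74, 62, 46, 44.
298 GB → tape 1 (remaining 102 GB)
272 GB → tape 2 (remaining 128 GB)
271 GB → tape 3 (remaining 129 GB)
258 GB → tape 4 (remaining 142 GB)
230 GB → tape 5 (remaining 170 GB)
113 GB → tape 2 (remaining 15 GB)
111 GB → tape 3 (remaining 18 GB)
74 GB → tape 1 (remaining 28 GB)
62 GB → tape 4 (remaining 80 GB)
46 GB → tape 4 (remaining 34 GB)
44 GB → tape 5 (remaining 126 GB)
Final tapes: [298,74] [272,113] [271,111] [258,62,46] [230,44].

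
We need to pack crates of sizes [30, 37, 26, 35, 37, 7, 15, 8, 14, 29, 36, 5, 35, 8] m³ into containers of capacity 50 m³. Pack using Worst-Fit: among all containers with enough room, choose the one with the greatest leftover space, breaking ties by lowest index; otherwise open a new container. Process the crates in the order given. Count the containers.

8

Put 30 m³ in container 1; 20 m³ remain.
Put 37 m³ in container 2; 13 m³ remain.
Put 26 m³ in container 3; 24 m³ remain.
Put 35 m³ in container 4; 15 m³ remain.
Put 37 m³ in container 5; 13 m³ remain.
Put 7 m³ in container 3; 17 m³ remain.
Put 15 m³ in container 1; 5 m³ remain.
Put 8 m³ in container 3; 9 m³ remain.
Put 14 m³ in container 4; 1 m³ remain.
Put 29 m³ in container 6; 21 m³ remain.
Put 36 m³ in container 7; 14 m³ remain.
Put 5 m³ in container 6; 16 m³ remain.
Put 35 m³ in container 8; 15 m³ remain.
Put 8 m³ in container 6; 8 m³ remain.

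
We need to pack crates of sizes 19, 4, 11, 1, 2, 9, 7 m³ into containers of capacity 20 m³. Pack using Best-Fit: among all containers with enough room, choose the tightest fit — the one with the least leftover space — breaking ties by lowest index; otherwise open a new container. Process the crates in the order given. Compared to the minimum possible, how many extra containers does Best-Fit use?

Best-Fit: [19,1] [4,11,2] [9,7] → 3 containers.
Total size 53 m³; any packing needs at least ⌈53/20⌉ = 3 containers.
So 3 is already optimal.

0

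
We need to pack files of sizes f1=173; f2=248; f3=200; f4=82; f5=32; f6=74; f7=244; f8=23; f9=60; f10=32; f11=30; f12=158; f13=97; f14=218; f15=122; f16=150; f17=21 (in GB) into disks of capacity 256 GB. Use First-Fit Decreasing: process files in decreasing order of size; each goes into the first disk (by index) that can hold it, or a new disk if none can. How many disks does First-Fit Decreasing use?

Sorted descending: 248, 244, 218, 200, 173, 158, 150, 122, 97, 82, 74, 60, 32, 32, 30, 23, 21.
Put 248 GB in disk 1; 8 GB remain.
Put 244 GB in disk 2; 12 GB remain.
Put 218 GB in disk 3; 38 GB remain.
Put 200 GB in disk 4; 56 GB remain.
Put 173 GB in disk 5; 83 GB remain.
Put 158 GB in disk 6; 98 GB remain.
Put 150 GB in disk 7; 106 GB remain.
Put 122 GB in disk 8; 134 GB remain.
Put 97 GB in disk 6; 1 GB remain.
Put 82 GB in disk 5; 1 GB remain.
Put 74 GB in disk 7; 32 GB remain.
Put 60 GB in disk 8; 74 GB remain.
Put 32 GB in disk 3; 6 GB remain.
Put 32 GB in disk 4; 24 GB remain.
Put 30 GB in disk 7; 2 GB remain.
Put 23 GB in disk 4; 1 GB remain.
Put 21 GB in disk 8; 53 GB remain.
Final disks: [248] [244] [218,32] [200,32,23] [173,82] [158,97] [150,74,30] [122,60,21].

8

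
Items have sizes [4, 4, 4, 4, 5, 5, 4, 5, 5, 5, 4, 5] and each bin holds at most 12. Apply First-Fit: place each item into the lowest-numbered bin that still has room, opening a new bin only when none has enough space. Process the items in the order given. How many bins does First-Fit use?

6 bins

Put 4 in bin 1; 8 remain.
Put 4 in bin 1; 4 remain.
Put 4 in bin 1; 0 remain.
Put 4 in bin 2; 8 remain.
Put 5 in bin 2; 3 remain.
Put 5 in bin 3; 7 remain.
Put 4 in bin 3; 3 remain.
Put 5 in bin 4; 7 remain.
Put 5 in bin 4; 2 remain.
Put 5 in bin 5; 7 remain.
Put 4 in bin 5; 3 remain.
Put 5 in bin 6; 7 remain.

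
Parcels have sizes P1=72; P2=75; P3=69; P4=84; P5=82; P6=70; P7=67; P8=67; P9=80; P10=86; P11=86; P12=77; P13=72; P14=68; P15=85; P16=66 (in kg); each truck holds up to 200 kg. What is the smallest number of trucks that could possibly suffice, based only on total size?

Total size = 72 + 75 + 69 + 84 + 82 + 70 + 67 + 67 + 80 + 86 + 86 + 77 + 72 + 68 + 85 + 66 = 1206 kg.
⌈1206 / 200⌉ = 7.

7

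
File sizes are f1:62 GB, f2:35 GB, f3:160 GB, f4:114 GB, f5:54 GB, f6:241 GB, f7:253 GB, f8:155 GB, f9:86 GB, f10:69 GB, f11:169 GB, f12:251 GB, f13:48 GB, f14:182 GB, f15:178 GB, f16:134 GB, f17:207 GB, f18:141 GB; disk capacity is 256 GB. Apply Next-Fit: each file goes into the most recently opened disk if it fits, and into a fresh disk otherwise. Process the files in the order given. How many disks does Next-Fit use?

Put f1 (62 GB) in disk 1; 194 GB remain.
Put f2 (35 GB) in disk 1; 159 GB remain.
Put f3 (160 GB) in disk 2; 96 GB remain.
Put f4 (114 GB) in disk 3; 142 GB remain.
Put f5 (54 GB) in disk 3; 88 GB remain.
Put f6 (241 GB) in disk 4; 15 GB remain.
Put f7 (253 GB) in disk 5; 3 GB remain.
Put f8 (155 GB) in disk 6; 101 GB remain.
Put f9 (86 GB) in disk 6; 15 GB remain.
Put f10 (69 GB) in disk 7; 187 GB remain.
Put f11 (169 GB) in disk 7; 18 GB remain.
Put f12 (251 GB) in disk 8; 5 GB remain.
Put f13 (48 GB) in disk 9; 208 GB remain.
Put f14 (182 GB) in disk 9; 26 GB remain.
Put f15 (178 GB) in disk 10; 78 GB remain.
Put f16 (134 GB) in disk 11; 122 GB remain.
Put f17 (207 GB) in disk 12; 49 GB remain.
Put f18 (141 GB) in disk 13; 115 GB remain.
Final disks: [62,35] [160] [114,54] [241] [253] [155,86] [69,169] [251] [48,182] [178] [134] [207] [141].

13 disks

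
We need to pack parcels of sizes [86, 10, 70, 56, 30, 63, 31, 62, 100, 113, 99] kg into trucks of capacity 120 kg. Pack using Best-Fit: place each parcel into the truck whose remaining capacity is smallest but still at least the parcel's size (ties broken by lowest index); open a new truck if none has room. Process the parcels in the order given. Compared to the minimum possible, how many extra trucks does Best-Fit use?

Best-Fit: [86,10] [70,30] [56,63] [31,62] [100] [113] [99] → 7 trucks.
7 parcels exceed 60 kg (half the capacity), and no two of those can share a truck, so at least 7 trucks are needed.
So 7 is already optimal.

0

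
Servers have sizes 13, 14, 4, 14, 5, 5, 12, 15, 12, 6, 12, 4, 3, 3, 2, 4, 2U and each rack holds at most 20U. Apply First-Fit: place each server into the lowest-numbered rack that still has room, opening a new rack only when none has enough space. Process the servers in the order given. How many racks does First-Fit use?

7

13U → rack 1 (remaining 7U)
14U → rack 2 (remaining 6U)
4U → rack 1 (remaining 3U)
14U → rack 3 (remaining 6U)
5U → rack 2 (remaining 1U)
5U → rack 3 (remaining 1U)
12U → rack 4 (remaining 8U)
15U → rack 5 (remaining 5U)
12U → rack 6 (remaining 8U)
6U → rack 4 (remaining 2U)
12U → rack 7 (remaining 8U)
4U → rack 5 (remaining 1U)
3U → rack 1 (remaining 0U)
3U → rack 6 (remaining 5U)
2U → rack 4 (remaining 0U)
4U → rack 6 (remaining 1U)
2U → rack 7 (remaining 6U)
Final racks: [13,4,3] [14,5] [14,5] [12,6,2] [15,4] [12,3,4] [12,2].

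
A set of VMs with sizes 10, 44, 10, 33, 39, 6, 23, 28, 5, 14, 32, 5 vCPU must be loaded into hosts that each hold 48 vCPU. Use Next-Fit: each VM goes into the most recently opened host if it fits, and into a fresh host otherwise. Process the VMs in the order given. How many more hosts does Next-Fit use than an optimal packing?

1

Next-Fit: [10] [44] [10,33] [39,6] [23] [28,5,14] [32,5] → 7 hosts.
Total size 249 vCPU; any packing needs at least ⌈249/48⌉ = 6 hosts.
An optimal packing achieves that bound: [44] [39,6] [33,14] [32,10,5] [28,10,5] [23] → 6 hosts.
Excess: 7 − 6 = 1.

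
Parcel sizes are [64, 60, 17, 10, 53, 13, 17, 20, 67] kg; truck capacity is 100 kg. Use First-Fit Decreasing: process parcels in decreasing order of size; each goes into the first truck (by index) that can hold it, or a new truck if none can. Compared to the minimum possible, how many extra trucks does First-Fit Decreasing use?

First-Fit Decreasing: [67,20,13] [64,17,17] [60,10] [53] → 4 trucks.
Total size 321 kg; any packing needs at least ⌈321/100⌉ = 4 trucks.
So 4 is already optimal.

0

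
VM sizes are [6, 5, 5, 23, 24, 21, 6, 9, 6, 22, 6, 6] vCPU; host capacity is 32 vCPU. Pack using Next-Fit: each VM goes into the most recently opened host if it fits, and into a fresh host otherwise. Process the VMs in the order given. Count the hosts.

7 hosts

host 1: place 6 vCPU, 26 vCPU left
host 1: place 5 vCPU, 21 vCPU left
host 1: place 5 vCPU, 16 vCPU left
host 2: place 23 vCPU, 9 vCPU left
host 3: place 24 vCPU, 8 vCPU left
host 4: place 21 vCPU, 11 vCPU left
host 4: place 6 vCPU, 5 vCPU left
host 5: place 9 vCPU, 23 vCPU left
host 5: place 6 vCPU, 17 vCPU left
host 6: place 22 vCPU, 10 vCPU left
host 6: place 6 vCPU, 4 vCPU left
host 7: place 6 vCPU, 26 vCPU left
Final hosts: [6,5,5] [23] [24] [21,6] [9,6] [22,6] [6].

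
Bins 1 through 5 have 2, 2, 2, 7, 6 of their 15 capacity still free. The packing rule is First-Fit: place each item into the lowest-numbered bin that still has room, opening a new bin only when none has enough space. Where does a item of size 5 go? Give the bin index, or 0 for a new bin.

4

Bins with room: bin 4 (7), bin 5 (6).
The first with room is bin 4.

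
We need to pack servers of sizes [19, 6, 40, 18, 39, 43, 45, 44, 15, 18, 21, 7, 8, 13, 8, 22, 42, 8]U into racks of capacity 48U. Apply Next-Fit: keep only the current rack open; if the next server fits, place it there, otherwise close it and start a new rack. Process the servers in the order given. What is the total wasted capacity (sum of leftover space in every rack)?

rack 1: place 19U, 29U left
rack 1: place 6U, 23U left
rack 2: place 40U, 8U left
rack 3: place 18U, 30U left
rack 4: place 39U, 9U left
rack 5: place 43U, 5U left
rack 6: place 45U, 3U left
rack 7: place 44U, 4U left
rack 8: place 15U, 33U left
rack 8: place 18U, 15U left
rack 9: place 21U, 27U left
rack 9: place 7U, 20U left
rack 9: place 8U, 12U left
rack 10: place 13U, 35U left
rack 10: place 8U, 27U left
rack 10: place 22U, 5U left
rack 11: place 42U, 6U left
rack 12: place 8U, 40U left
12 racks × 48U = 576U; used 416U; unused 160U.

160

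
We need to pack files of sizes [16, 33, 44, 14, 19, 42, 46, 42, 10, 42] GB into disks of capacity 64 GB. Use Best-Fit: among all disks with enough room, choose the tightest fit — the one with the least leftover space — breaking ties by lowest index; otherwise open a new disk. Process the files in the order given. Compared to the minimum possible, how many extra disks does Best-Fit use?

0

Best-Fit: [16,33,14] [44,19] [42] [46,10] [42] [42] → 6 disks.
6 files exceed 32 GB (half the capacity), and no two of those can share a disk, so at least 6 disks are needed.
So 6 is already optimal.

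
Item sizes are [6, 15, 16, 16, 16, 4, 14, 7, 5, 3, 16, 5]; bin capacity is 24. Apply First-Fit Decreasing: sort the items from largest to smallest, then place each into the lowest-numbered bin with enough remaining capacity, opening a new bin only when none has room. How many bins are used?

Sorted descending: 16, 16, 16, 16, 15, 14, 7, 6, 5, 5, 4, 3.
Put 16 in bin 1; 8 remain.
Put 16 in bin 2; 8 remain.
Put 16 in bin 3; 8 remain.
Put 16 in bin 4; 8 remain.
Put 15 in bin 5; 9 remain.
Put 14 in bin 6; 10 remain.
Put 7 in bin 1; 1 remain.
Put 6 in bin 2; 2 remain.
Put 5 in bin 3; 3 remain.
Put 5 in bin 4; 3 remain.
Put 4 in bin 5; 5 remain.
Put 3 in bin 3; 0 remain.
Final bins: [16,7] [16,6] [16,5,3] [16,5] [15,4] [14].

6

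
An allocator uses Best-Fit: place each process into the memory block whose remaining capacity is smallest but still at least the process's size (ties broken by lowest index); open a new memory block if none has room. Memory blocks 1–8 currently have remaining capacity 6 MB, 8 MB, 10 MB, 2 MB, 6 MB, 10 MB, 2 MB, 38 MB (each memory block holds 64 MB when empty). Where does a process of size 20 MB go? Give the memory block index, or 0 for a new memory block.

8

Memory blocks with room: memory block 8 (38 MB).
Tightest fit is memory block 8 with 38 MB free.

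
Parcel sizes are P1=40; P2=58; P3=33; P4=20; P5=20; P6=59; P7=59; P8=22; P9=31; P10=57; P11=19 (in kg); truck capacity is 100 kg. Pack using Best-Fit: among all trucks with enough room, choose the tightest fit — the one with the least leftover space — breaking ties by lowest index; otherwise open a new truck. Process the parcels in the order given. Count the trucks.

truck 1: place P1 (40 kg), 60 kg left
truck 1: place P2 (58 kg), 2 kg left
truck 2: place P3 (33 kg), 67 kg left
truck 2: place P4 (20 kg), 47 kg left
truck 2: place P5 (20 kg), 27 kg left
truck 3: place P6 (59 kg), 41 kg left
truck 4: place P7 (59 kg), 41 kg left
truck 2: place P8 (22 kg), 5 kg left
truck 3: place P9 (31 kg), 10 kg left
truck 5: place P10 (57 kg), 43 kg left
truck 4: place P11 (19 kg), 22 kg left
Final trucks: [40,58] [33,20,20,22] [59,31] [59,19] [57].

5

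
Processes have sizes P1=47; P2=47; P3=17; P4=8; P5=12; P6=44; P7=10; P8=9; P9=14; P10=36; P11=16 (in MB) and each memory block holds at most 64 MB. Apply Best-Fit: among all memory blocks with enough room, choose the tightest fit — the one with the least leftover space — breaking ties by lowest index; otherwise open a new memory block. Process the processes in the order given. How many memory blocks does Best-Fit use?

5 memory blocks

Put P1 (47 MB) in memory block 1; 17 MB remain.
Put P2 (47 MB) in memory block 2; 17 MB remain.
Put P3 (17 MB) in memory block 1; 0 MB remain.
Put P4 (8 MB) in memory block 2; 9 MB remain.
Put P5 (12 MB) in memory block 3; 52 MB remain.
Put P6 (44 MB) in memory block 3; 8 MB remain.
Put P7 (10 MB) in memory block 4; 54 MB remain.
Put P8 (9 MB) in memory block 2; 0 MB remain.
Put P9 (14 MB) in memory block 4; 40 MB remain.
Put P10 (36 MB) in memory block 4; 4 MB remain.
Put P11 (16 MB) in memory block 5; 48 MB remain.
Final memory blocks: [47,17] [47,8,9] [12,44] [10,14,36] [16].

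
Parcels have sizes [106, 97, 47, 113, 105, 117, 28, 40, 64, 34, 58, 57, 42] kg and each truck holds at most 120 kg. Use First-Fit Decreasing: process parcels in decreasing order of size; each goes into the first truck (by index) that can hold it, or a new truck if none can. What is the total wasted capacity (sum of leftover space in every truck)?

Sorted descending: 117, 113, 106, 105, 97, 64, 58, 57, 47, 42, 40, 34, 28.
Put 117 kg in truck 1; 3 kg remain.
Put 113 kg in truck 2; 7 kg remain.
Put 106 kg in truck 3; 14 kg remain.
Put 105 kg in truck 4; 15 kg remain.
Put 97 kg in truck 5; 23 kg remain.
Put 64 kg in truck 6; 56 kg remain.
Put 58 kg in truck 7; 62 kg remain.
Put 57 kg in truck 7; 5 kg remain.
Put 47 kg in truck 6; 9 kg remain.
Put 42 kg in truck 8; 78 kg remain.
Put 40 kg in truck 8; 38 kg remain.
Put 34 kg in truck 8; 4 kg remain.
Put 28 kg in truck 9; 92 kg remain.
9 trucks × 120 kg = 1080 kg; used 908 kg; unused 172 kg.

172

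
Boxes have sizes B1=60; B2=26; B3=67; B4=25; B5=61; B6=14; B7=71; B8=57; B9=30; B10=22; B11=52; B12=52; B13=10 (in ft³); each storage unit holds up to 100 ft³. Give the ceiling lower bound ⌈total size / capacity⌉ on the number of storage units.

6

Total size = 60 + 26 + 67 + 25 + 61 + 14 + 71 + 57 + 30 + 22 + 52 + 52 + 10 = 547 ft³.
⌈547 / 100⌉ = 6.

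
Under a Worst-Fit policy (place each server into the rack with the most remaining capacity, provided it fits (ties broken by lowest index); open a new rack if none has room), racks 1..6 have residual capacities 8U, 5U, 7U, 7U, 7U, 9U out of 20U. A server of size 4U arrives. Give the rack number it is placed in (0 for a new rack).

Racks with room: rack 1 (8U), rack 2 (5U), rack 3 (7U), rack 4 (7U), rack 5 (7U), rack 6 (9U).
Most room is rack 6 with 9U free.

6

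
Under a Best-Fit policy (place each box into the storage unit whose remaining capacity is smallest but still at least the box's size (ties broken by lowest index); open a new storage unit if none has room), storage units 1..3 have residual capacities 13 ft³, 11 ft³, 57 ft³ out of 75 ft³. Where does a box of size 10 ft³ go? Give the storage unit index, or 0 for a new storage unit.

Storage units with room: storage unit 1 (13 ft³), storage unit 2 (11 ft³), storage unit 3 (57 ft³).
Tightest fit is storage unit 2 with 11 ft³ free.

2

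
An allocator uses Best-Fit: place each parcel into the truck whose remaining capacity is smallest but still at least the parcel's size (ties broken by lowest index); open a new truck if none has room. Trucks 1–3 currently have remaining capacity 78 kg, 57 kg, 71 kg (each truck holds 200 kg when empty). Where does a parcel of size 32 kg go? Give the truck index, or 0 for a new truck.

Trucks with room: truck 1 (78 kg), truck 2 (57 kg), truck 3 (71 kg).
Tightest fit is truck 2 with 57 kg free.

2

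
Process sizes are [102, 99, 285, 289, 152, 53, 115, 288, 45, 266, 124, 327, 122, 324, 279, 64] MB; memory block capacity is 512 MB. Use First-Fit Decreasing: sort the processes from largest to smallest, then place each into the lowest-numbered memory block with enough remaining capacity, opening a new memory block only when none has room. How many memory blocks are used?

Sorted descending: 327, 324, 289, 288, 285, 279, 266, 152, 124, 122, 115, 102, 99, 64, 53, 45.
327 MB → memory block 1 (remaining 185 MB)
324 MB → memory block 2 (remaining 188 MB)
289 MB → memory block 3 (remaining 223 MB)
288 MB → memory block 4 (remaining 224 MB)
285 MB → memory block 5 (remaining 227 MB)
279 MB → memory block 6 (remaining 233 MB)
266 MB → memory block 7 (remaining 246 MB)
152 MB → memory block 1 (remaining 33 MB)
124 MB → memory block 2 (remaining 64 MB)
122 MB → memory block 3 (remaining 101 MB)
115 MB → memory block 4 (remaining 109 MB)
102 MB → memory block 4 (remaining 7 MB)
99 MB → memory block 3 (remaining 2 MB)
64 MB → memory block 2 (remaining 0 MB)
53 MB → memory block 5 (remaining 174 MB)
45 MB → memory block 5 (remaining 129 MB)
Final memory blocks: [327,152] [324,124,64] [289,122,99] [288,115,102] [285,53,45] [279] [266].

7 memory blocks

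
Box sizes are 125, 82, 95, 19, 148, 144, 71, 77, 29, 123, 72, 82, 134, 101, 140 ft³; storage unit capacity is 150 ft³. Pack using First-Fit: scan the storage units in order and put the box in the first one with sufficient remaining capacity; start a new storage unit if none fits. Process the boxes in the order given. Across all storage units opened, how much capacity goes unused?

125 ft³ → storage unit 1 (remaining 25 ft³)
82 ft³ → storage unit 2 (remaining 68 ft³)
95 ft³ → storage unit 3 (remaining 55 ft³)
19 ft³ → storage unit 1 (remaining 6 ft³)
148 ft³ → storage unit 4 (remaining 2 ft³)
144 ft³ → storage unit 5 (remaining 6 ft³)
71 ft³ → storage unit 6 (remaining 79 ft³)
77 ft³ → storage unit 6 (remaining 2 ft³)
29 ft³ → storage unit 2 (remaining 39 ft³)
123 ft³ → storage unit 7 (remaining 27 ft³)
72 ft³ → storage unit 8 (remaining 78 ft³)
82 ft³ → storage unit 9 (remaining 68 ft³)
134 ft³ → storage unit 10 (remaining 16 ft³)
101 ft³ → storage unit 11 (remaining 49 ft³)
140 ft³ → storage unit 12 (remaining 10 ft³)
12 storage units × 150 ft³ = 1800 ft³; used 1442 ft³; unused 358 ft³.

358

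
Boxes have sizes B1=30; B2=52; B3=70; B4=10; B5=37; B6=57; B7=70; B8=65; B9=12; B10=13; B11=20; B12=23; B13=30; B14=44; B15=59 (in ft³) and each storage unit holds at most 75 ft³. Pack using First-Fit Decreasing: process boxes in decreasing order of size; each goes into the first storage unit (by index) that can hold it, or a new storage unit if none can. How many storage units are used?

Sorted descending: 70, 70, 65, 59, 57, 52, 44, 37, 30, 30, 23, 20, 13, 12, 10.
storage unit 1: place 70 ft³, 5 ft³ left
storage unit 2: place 70 ft³, 5 ft³ left
storage unit 3: place 65 ft³, 10 ft³ left
storage unit 4: place 59 ft³, 16 ft³ left
storage unit 5: place 57 ft³, 18 ft³ left
storage unit 6: place 52 ft³, 23 ft³ left
storage unit 7: place 44 ft³, 31 ft³ left
storage unit 8: place 37 ft³, 38 ft³ left
storage unit 7: place 30 ft³, 1 ft³ left
storage unit 8: place 30 ft³, 8 ft³ left
storage unit 6: place 23 ft³, 0 ft³ left
storage unit 9: place 20 ft³, 55 ft³ left
storage unit 4: place 13 ft³, 3 ft³ left
storage unit 5: place 12 ft³, 6 ft³ left
storage unit 3: place 10 ft³, 0 ft³ left
Final storage units: [70] [70] [65,10] [59,13] [57,12] [52,23] [44,30] [37,30] [20].

9 storage units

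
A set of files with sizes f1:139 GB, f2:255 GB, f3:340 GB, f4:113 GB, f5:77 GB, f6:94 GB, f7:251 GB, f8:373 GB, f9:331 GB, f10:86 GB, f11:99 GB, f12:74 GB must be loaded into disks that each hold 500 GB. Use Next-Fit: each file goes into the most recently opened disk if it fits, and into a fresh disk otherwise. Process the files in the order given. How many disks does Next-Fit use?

Put f1 (139 GB) in disk 1; 361 GB remain.
Put f2 (255 GB) in disk 1; 106 GB remain.
Put f3 (340 GB) in disk 2; 160 GB remain.
Put f4 (113 GB) in disk 2; 47 GB remain.
Put f5 (77 GB) in disk 3; 423 GB remain.
Put f6 (94 GB) in disk 3; 329 GB remain.
Put f7 (251 GB) in disk 3; 78 GB remain.
Put f8 (373 GB) in disk 4; 127 GB remain.
Put f9 (331 GB) in disk 5; 169 GB remain.
Put f10 (86 GB) in disk 5; 83 GB remain.
Put f11 (99 GB) in disk 6; 401 GB remain.
Put f12 (74 GB) in disk 6; 327 GB remain.
Final disks: [139,255] [340,113] [77,94,251] [373] [331,86] [99,74].

6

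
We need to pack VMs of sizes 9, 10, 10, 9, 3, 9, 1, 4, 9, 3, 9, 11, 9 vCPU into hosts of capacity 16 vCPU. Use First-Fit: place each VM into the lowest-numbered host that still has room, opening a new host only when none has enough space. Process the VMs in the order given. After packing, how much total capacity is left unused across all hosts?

9 vCPU → host 1 (remaining 7 vCPU)
10 vCPU → host 2 (remaining 6 vCPU)
10 vCPU → host 3 (remaining 6 vCPU)
9 vCPU → host 4 (remaining 7 vCPU)
3 vCPU → host 1 (remaining 4 vCPU)
9 vCPU → host 5 (remaining 7 vCPU)
1 vCPU → host 1 (remaining 3 vCPU)
4 vCPU → host 2 (remaining 2 vCPU)
9 vCPU → host 6 (remaining 7 vCPU)
3 vCPU → host 1 (remaining 0 vCPU)
9 vCPU → host 7 (remaining 7 vCPU)
11 vCPU → host 8 (remaining 5 vCPU)
9 vCPU → host 9 (remaining 7 vCPU)
9 hosts × 16 vCPU = 144 vCPU; used 96 vCPU; unused 48 vCPU.

48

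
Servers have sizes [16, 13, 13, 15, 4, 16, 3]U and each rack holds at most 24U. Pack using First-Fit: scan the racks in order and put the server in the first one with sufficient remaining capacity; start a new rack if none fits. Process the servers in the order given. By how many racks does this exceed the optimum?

First-Fit: [16,4,3] [13] [13] [15] [16] → 5 racks.
5 servers exceed 12U (half the capacity), and no two of those can share a rack, so at least 5 racks are needed.
So 5 is already optimal.

0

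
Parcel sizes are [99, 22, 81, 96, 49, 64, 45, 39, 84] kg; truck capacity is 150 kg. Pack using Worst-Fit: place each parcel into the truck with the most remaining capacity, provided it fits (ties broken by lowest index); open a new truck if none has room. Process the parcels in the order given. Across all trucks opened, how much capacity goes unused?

171

truck 1: place 99 kg, 51 kg left
truck 1: place 22 kg, 29 kg left
truck 2: place 81 kg, 69 kg left
truck 3: place 96 kg, 54 kg left
truck 2: place 49 kg, 20 kg left
truck 4: place 64 kg, 86 kg left
truck 4: place 45 kg, 41 kg left
truck 3: place 39 kg, 15 kg left
truck 5: place 84 kg, 66 kg left
5 trucks × 150 kg = 750 kg; used 579 kg; unused 171 kg.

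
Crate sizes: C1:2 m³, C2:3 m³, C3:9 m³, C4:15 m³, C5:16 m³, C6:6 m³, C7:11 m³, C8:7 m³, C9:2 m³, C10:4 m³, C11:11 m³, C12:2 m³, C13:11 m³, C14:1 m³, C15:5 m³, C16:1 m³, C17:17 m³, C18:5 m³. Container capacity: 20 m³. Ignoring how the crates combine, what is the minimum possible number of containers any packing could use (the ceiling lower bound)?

7 containers

Total size = 2 + 3 + 9 + 15 + 16 + 6 + 11 + 7 + 2 + 4 + 11 + 2 + 11 + 1 + 5 + 1 + 17 + 5 = 128 m³.
⌈128 / 20⌉ = 7.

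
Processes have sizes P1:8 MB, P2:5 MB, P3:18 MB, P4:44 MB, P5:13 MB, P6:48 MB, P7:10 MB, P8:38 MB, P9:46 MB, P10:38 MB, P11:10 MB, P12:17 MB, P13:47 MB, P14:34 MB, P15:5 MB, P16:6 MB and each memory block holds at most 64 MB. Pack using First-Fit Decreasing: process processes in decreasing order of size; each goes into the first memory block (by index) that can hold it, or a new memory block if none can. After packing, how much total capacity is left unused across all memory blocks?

Sorted descending: 48, 47, 46, 44, 38, 38, 34, 18, 17, 13, 10, 10, 8, 6, 5, 5.
memory block 1: place 48 MB, 16 MB left
memory block 2: place 47 MB, 17 MB left
memory block 3: place 46 MB, 18 MB left
memory block 4: place 44 MB, 20 MB left
memory block 5: place 38 MB, 26 MB left
memory block 6: place 38 MB, 26 MB left
memory block 7: place 34 MB, 30 MB left
memory block 3: place 18 MB, 0 MB left
memory block 2: place 17 MB, 0 MB left
memory block 1: place 13 MB, 3 MB left
memory block 4: place 10 MB, 10 MB left
memory block 4: place 10 MB, 0 MB left
memory block 5: place 8 MB, 18 MB left
memory block 5: place 6 MB, 12 MB left
memory block 5: place 5 MB, 7 MB left
memory block 5: place 5 MB, 2 MB left
7 memory blocks × 64 MB = 448 MB; used 387 MB; unused 61 MB.

61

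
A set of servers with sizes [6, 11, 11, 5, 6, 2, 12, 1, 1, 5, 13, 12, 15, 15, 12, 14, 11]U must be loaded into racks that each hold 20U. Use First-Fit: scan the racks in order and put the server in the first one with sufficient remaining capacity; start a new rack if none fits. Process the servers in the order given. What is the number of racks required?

6U → rack 1 (remaining 14U)
11U → rack 1 (remaining 3U)
11U → rack 2 (remaining 9U)
5U → rack 2 (remaining 4U)
6U → rack 3 (remaining 14U)
2U → rack 1 (remaining 1U)
12U → rack 3 (remaining 2U)
1U → rack 1 (remaining 0U)
1U → rack 2 (remaining 3U)
5U → rack 4 (remaining 15U)
13U → rack 4 (remaining 2U)
12U → rack 5 (remaining 8U)
15U → rack 6 (remaining 5U)
15U → rack 7 (remaining 5U)
12U → rack 8 (remaining 8U)
14U → rack 9 (remaining 6U)
11U → rack 10 (remaining 9U)
Final racks: [6,11,2,1] [11,5,1] [6,12] [5,13] [12] [15] [15] [12] [14] [11].

10 racks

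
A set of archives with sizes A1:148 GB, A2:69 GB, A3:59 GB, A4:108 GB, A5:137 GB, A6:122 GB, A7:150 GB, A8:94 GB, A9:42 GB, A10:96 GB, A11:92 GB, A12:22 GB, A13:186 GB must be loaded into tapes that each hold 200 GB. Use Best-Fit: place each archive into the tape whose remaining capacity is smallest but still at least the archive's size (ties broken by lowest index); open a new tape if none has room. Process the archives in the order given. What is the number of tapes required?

A1 (148 GB) → tape 1 (remaining 52 GB)
A2 (69 GB) → tape 2 (remaining 131 GB)
A3 (59 GB) → tape 2 (remaining 72 GB)
A4 (108 GB) → tape 3 (remaining 92 GB)
A5 (137 GB) → tape 4 (remaining 63 GB)
A6 (122 GB) → tape 5 (remaining 78 GB)
A7 (150 GB) → tape 6 (remaining 50 GB)
A8 (94 GB) → tape 7 (remaining 106 GB)
A9 (42 GB) → tape 6 (remaining 8 GB)
A10 (96 GB) → tape 7 (remaining 10 GB)
A11 (92 GB) → tape 3 (remaining 0 GB)
A12 (22 GB) → tape 1 (remaining 30 GB)
A13 (186 GB) → tape 8 (remaining 14 GB)
Final tapes: [148,22] [69,59] [108,92] [137] [122] [150,42] [94,96] [186].

8 tapes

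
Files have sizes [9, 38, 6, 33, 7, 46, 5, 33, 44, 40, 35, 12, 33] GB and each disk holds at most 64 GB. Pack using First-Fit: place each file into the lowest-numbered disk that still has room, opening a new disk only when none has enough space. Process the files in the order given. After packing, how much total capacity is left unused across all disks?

171

disk 1: place 9 GB, 55 GB left
disk 1: place 38 GB, 17 GB left
disk 1: place 6 GB, 11 GB left
disk 2: place 33 GB, 31 GB left
disk 1: place 7 GB, 4 GB left
disk 3: place 46 GB, 18 GB left
disk 2: place 5 GB, 26 GB left
disk 4: place 33 GB, 31 GB left
disk 5: place 44 GB, 20 GB left
disk 6: place 40 GB, 24 GB left
disk 7: place 35 GB, 29 GB left
disk 2: place 12 GB, 14 GB left
disk 8: place 33 GB, 31 GB left
8 disks × 64 GB = 512 GB; used 341 GB; unused 171 GB.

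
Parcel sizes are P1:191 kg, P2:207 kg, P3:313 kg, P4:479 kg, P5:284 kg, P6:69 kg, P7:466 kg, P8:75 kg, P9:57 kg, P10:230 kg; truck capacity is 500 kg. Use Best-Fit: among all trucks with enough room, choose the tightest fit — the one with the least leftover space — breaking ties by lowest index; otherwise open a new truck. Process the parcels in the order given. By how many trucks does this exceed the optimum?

1

Best-Fit: [191,207,69] [313,75,57] [479] [284] [466] [230] → 6 trucks.
Total size 2371 kg; any packing needs at least ⌈2371/500⌉ = 5 trucks.
An optimal packing achieves that bound: [479] [466] [313,75,69] [284,207] [230,191,57] → 5 trucks.
Excess: 6 − 5 = 1.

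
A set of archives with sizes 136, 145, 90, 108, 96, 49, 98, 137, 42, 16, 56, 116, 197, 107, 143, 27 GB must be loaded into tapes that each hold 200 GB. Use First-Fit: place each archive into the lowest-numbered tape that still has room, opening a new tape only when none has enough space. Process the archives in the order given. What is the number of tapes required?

136 GB → tape 1 (remaining 64 GB)
145 GB → tape 2 (remaining 55 GB)
90 GB → tape 3 (remaining 110 GB)
108 GB → tape 3 (remaining 2 GB)
96 GB → tape 4 (remaining 104 GB)
49 GB → tape 1 (remaining 15 GB)
98 GB → tape 4 (remaining 6 GB)
137 GB → tape 5 (remaining 63 GB)
42 GB → tape 2 (remaining 13 GB)
16 GB → tape 5 (remaining 47 GB)
56 GB → tape 6 (remaining 144 GB)
116 GB → tape 6 (remaining 28 GB)
197 GB → tape 7 (remaining 3 GB)
107 GB → tape 8 (remaining 93 GB)
143 GB → tape 9 (remaining 57 GB)
27 GB → tape 5 (remaining 20 GB)
Final tapes: [136,49] [145,42] [90,108] [96,98] [137,16,27] [56,116] [197] [107] [143].

9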